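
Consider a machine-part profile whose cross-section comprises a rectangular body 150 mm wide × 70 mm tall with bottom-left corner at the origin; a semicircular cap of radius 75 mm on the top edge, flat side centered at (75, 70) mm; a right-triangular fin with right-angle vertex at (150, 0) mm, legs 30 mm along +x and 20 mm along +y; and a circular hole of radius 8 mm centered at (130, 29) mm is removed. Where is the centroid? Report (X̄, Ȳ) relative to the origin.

X̄ = 75.74 mm, Ȳ = 65.01 mm

rectangular body: A = 150 × 70 = 10500.00, centroid at (75.00, 35.00).
semicircular top: A = ½π·75² = 8835.73, centroid at (75.00, 101.83).
triangular fin: A = ½·30·20 = 300.00, centroid at (160.00, 6.67).
hole: A = −π·8² = -201.06, centroid at (130.00, 29.00).
ΣA = 19434.67 mm², ΣAX̄ = 1472041.65 mm³, ΣAȲ = 1263420.26 mm³.
X̄ = 1472041.65/19434.67 = 75.74 mm; Ȳ = 1263420.26/19434.67 = 65.01 mm.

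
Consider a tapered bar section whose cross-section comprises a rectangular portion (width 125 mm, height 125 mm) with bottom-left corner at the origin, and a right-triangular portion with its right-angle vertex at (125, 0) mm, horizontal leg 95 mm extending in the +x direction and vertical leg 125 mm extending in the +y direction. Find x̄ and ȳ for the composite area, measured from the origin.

x̄ = 88.43 mm, ȳ = 56.76 mm

rectangular portion: A = 125 × 125 = 15625.00, centroid at (62.50, 62.50).
triangular portion: A = ½·95·125 = 5937.50, centroid at (156.67, 41.67).
ΣA = 21562.50 mm², ΣAx̄ = 1906770.83 mm³, ΣAȳ = 1223958.33 mm³.
x̄ = 1906770.83/21562.50 = 88.43 mm; ȳ = 1223958.33/21562.50 = 56.76 mm.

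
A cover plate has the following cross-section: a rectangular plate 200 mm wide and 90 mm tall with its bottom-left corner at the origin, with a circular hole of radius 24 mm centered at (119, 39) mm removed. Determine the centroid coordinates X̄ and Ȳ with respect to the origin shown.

X̄ = 97.88 mm, Ȳ = 45.67 mm

plate: A = 200 × 90 = 18000.00, centroid at (100.00, 45.00).
hole: A = −π·24² = -1809.56, centroid at (119.00, 39.00).
ΣA = 16190.44 mm², ΣAX̄ = 1584662.67 mm³, ΣAȲ = 739427.26 mm³.
X̄ = 1584662.67/16190.44 = 97.88 mm; Ȳ = 739427.26/16190.44 = 45.67 mm.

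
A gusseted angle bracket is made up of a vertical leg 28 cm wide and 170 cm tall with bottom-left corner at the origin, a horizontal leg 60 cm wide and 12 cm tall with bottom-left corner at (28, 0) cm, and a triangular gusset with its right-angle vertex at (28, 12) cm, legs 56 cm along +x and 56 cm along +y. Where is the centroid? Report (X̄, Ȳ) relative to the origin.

X̄ = 25.76 cm, Ȳ = 64.84 cm

Part | A | x̄ᵢ | ȳᵢ | A·x̄ᵢ | A·ȳᵢ
vertical leg | 4760.00 | 14.00 | 85.00 | 66640.00 | 404600.00
horizontal leg | 720.00 | 58.00 | 6.00 | 41760.00 | 4320.00
gusset | 1568.00 | 46.67 | 30.67 | 73173.33 | 48085.33
Σ | 7048.00 |  |  | 181573.33 | 457005.33
X̄ = 181573.33 / 7048.00 = 25.76 cm
Ȳ = 457005.33 / 7048.00 = 64.84 cm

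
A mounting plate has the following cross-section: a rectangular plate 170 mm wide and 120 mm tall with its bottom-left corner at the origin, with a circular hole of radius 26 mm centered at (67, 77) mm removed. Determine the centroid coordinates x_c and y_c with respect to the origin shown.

plate: A = 170 × 120 = 20400.00, centroid at (85.00, 60.00).
hole: A = −π·26² = -2123.72, centroid at (67.00, 77.00).
ΣA = 18276.28 mm²
ΣAx_c = (20400.00)(85.00) + (-2123.72)(67.00) = 1591710.99 mm³
ΣAy_c = (20400.00)(60.00) + (-2123.72)(77.00) = 1060473.82 mm³
x_c = 1591710.99 / 18276.28 = 87.09 mm
y_c = 1060473.82 / 18276.28 = 58.02 mm

x_c = 87.09 mm, y_c = 58.02 mm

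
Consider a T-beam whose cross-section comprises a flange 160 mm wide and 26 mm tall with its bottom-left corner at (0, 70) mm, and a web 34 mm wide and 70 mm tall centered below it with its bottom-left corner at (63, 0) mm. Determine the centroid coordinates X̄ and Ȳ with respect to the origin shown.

Part | A | x̄ᵢ | ȳᵢ | A·x̄ᵢ | A·ȳᵢ
web | 2380.00 | 80.00 | 35.00 | 190400.00 | 83300.00
flange | 4160.00 | 80.00 | 83.00 | 332800.00 | 345280.00
Σ | 6540.00 |  |  | 523200.00 | 428580.00
X̄ = 523200.00 / 6540.00 = 80.00 mm
Ȳ = 428580.00 / 6540.00 = 65.53 mm

X̄ = 80.00 mm, Ȳ = 65.53 mm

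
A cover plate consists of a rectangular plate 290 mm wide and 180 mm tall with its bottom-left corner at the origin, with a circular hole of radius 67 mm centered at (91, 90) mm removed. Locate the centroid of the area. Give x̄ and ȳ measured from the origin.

plate: A = 290 × 180 = 52200.00, centroid at (145.00, 90.00).
hole: A = −π·67² = -14102.61, centroid at (91.00, 90.00).
ΣA = 38097.39 mm², ΣAx̄ = 6285662.54 mm³, ΣAȳ = 3428765.15 mm³.
x̄ = 6285662.54/38097.39 = 164.99 mm; ȳ = 3428765.15/38097.39 = 90.00 mm.

x̄ = 164.99 mm, ȳ = 90.00 mm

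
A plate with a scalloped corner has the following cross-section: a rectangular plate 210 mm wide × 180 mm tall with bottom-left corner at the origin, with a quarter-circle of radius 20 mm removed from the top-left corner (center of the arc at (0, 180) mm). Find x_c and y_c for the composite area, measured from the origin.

x_c = 105.81 mm, y_c = 89.32 mm

plate: A = 210 × 180 = 37800.00, centroid at (105.00, 90.00).
removed quarter-circle: A = −¼π·20² = -314.16, centroid at (8.49, 171.51).
ΣA = 37485.84 mm², ΣAx_c = 3966333.33 mm³, ΣAy_c = 3348118.00 mm³.
x_c = 3966333.33/37485.84 = 105.81 mm; y_c = 3348118.00/37485.84 = 89.32 mm.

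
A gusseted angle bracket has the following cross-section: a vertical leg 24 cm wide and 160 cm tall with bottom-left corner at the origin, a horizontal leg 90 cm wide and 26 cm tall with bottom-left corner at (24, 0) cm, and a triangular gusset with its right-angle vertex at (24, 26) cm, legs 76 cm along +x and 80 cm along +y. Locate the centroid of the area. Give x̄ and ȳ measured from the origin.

Part | A | x̄ᵢ | ȳᵢ | A·x̄ᵢ | A·ȳᵢ
vertical leg | 3840.00 | 12.00 | 80.00 | 46080.00 | 307200.00
horizontal leg | 2340.00 | 69.00 | 13.00 | 161460.00 | 30420.00
gusset | 3040.00 | 49.33 | 52.67 | 149973.33 | 160106.67
Σ | 9220.00 |  |  | 357513.33 | 497726.67
x̄ = 357513.33 / 9220.00 = 38.78 cm
ȳ = 497726.67 / 9220.00 = 53.98 cm

x̄ = 38.78 cm, ȳ = 53.98 cm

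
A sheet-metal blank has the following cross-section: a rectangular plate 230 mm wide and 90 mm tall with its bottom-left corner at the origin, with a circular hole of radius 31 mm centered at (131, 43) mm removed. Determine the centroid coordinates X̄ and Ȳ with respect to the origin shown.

plate: A = 230 × 90 = 20700.00, centroid at (115.00, 45.00).
hole: A = −π·31² = -3019.07, centroid at (131.00, 43.00).
ΣA = 17680.93 mm², ΣAX̄ = 1985001.76 mm³, ΣAȲ = 801679.97 mm³.
X̄ = 1985001.76/17680.93 = 112.27 mm; Ȳ = 801679.97/17680.93 = 45.34 mm.

X̄ = 112.27 mm, Ȳ = 45.34 mm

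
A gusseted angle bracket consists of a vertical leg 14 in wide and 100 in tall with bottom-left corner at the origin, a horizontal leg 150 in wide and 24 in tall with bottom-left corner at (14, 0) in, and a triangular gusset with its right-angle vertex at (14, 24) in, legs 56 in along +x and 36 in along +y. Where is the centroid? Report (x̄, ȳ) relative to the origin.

Part | A | x̄ᵢ | ȳᵢ | A·x̄ᵢ | A·ȳᵢ
vertical leg | 1400.00 | 7.00 | 50.00 | 9800.00 | 70000.00
horizontal leg | 3600.00 | 89.00 | 12.00 | 320400.00 | 43200.00
gusset | 1008.00 | 32.67 | 36.00 | 32928.00 | 36288.00
Σ | 6008.00 |  |  | 363128.00 | 149488.00
x̄ = 363128.00 / 6008.00 = 60.44 in
ȳ = 149488.00 / 6008.00 = 24.88 in

x̄ = 60.44 in, ȳ = 24.88 in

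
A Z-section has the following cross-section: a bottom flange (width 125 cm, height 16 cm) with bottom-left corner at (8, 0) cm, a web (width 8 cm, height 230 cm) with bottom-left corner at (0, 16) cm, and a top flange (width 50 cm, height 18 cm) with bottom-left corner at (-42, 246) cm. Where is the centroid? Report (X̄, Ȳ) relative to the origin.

bottom flange: A = 125 × 16 = 2000.00, centroid at (70.50, 8.00).
web: A = 8 × 230 = 1840.00, centroid at (4.00, 131.00).
top flange: A = 50 × 18 = 900.00, centroid at (-17.00, 255.00).
ΣA = 4740.00 cm²
ΣAX̄ = (2000.00)(70.50) + (1840.00)(4.00) + (900.00)(-17.00) = 133060.00 cm³
ΣAȲ = (2000.00)(8.00) + (1840.00)(131.00) + (900.00)(255.00) = 486540.00 cm³
X̄ = 133060.00 / 4740.00 = 28.07 cm
Ȳ = 486540.00 / 4740.00 = 102.65 cm

X̄ = 28.07 cm, Ȳ = 102.65 cm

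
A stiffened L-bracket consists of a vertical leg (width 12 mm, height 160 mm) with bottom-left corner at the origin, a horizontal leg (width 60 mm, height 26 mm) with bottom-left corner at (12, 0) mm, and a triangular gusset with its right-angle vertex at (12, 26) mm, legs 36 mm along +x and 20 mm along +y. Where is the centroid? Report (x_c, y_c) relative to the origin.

x_c = 22.31 mm, y_c = 48.34 mm

Part | A | x̄ᵢ | ȳᵢ | A·x̄ᵢ | A·ȳᵢ
vertical leg | 1920.00 | 6.00 | 80.00 | 11520.00 | 153600.00
horizontal leg | 1560.00 | 42.00 | 13.00 | 65520.00 | 20280.00
gusset | 360.00 | 24.00 | 32.67 | 8640.00 | 11760.00
Σ | 3840.00 |  |  | 85680.00 | 185640.00
x_c = 85680.00 / 3840.00 = 22.31 mm
y_c = 185640.00 / 3840.00 = 48.34 mm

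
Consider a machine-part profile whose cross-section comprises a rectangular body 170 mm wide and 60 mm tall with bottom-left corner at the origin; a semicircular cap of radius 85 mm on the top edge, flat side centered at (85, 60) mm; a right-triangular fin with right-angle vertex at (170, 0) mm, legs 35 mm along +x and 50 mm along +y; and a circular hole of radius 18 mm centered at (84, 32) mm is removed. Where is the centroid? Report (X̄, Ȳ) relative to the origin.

X̄ = 89.00 mm, Ȳ = 64.39 mm

rectangular body: A = 170 × 60 = 10200.00, centroid at (85.00, 30.00).
semicircular top: A = ½π·85² = 11349.00, centroid at (85.00, 96.08).
triangular fin: A = ½·35·50 = 875.00, centroid at (181.67, 16.67).
hole: A = −π·18² = -1017.88, centroid at (84.00, 32.00).
ΣA = 21406.13 mm²
ΣAX̄ = (10200.00)(85.00) + (11349.00)(85.00) + (875.00)(181.67) + (-1017.88)(84.00) = 1905122.04 mm³
ΣAȲ = (10200.00)(30.00) + (11349.00)(96.08) + (875.00)(16.67) + (-1017.88)(32.00) = 1378368.18 mm³
X̄ = 1905122.04 / 21406.13 = 89.00 mm
Ȳ = 1378368.18 / 21406.13 = 64.39 mm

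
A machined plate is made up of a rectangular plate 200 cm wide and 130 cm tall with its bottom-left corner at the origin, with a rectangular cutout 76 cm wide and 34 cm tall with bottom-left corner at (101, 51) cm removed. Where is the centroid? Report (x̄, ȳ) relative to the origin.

Part | A | x̄ᵢ | ȳᵢ | A·x̄ᵢ | A·ȳᵢ
plate | 26000.00 | 100.00 | 65.00 | 2600000.00 | 1690000.00
hole | -2584.00 | 139.00 | 68.00 | -359176.00 | -175712.00
Σ | 23416.00 |  |  | 2240824.00 | 1514288.00
x̄ = 2240824.00 / 23416.00 = 95.70 cm
ȳ = 1514288.00 / 23416.00 = 64.67 cm

x̄ = 95.70 cm, ȳ = 64.67 cm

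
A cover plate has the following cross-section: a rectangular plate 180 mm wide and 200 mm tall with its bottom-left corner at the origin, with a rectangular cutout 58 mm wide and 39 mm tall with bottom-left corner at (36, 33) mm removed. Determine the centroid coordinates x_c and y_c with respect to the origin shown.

x_c = 91.68 mm, y_c = 103.18 mm

Part | A | x̄ᵢ | ȳᵢ | A·x̄ᵢ | A·ȳᵢ
plate | 36000.00 | 90.00 | 100.00 | 3240000.00 | 3600000.00
hole | -2262.00 | 65.00 | 52.50 | -147030.00 | -118755.00
Σ | 33738.00 |  |  | 3092970.00 | 3481245.00
x_c = 3092970.00 / 33738.00 = 91.68 mm
y_c = 3481245.00 / 33738.00 = 103.18 mm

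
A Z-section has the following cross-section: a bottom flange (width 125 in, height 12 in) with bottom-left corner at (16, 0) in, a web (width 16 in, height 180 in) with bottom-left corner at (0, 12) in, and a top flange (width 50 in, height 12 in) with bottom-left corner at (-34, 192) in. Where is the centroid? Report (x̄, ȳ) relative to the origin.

bottom flange: A = 125 × 12 = 1500.00, centroid at (78.50, 6.00).
web: A = 16 × 180 = 2880.00, centroid at (8.00, 102.00).
top flange: A = 50 × 12 = 600.00, centroid at (-9.00, 198.00).
ΣA = 4980.00 in², ΣAx̄ = 135390.00 in³, ΣAȳ = 421560.00 in³.
x̄ = 135390.00/4980.00 = 27.19 in; ȳ = 421560.00/4980.00 = 84.65 in.

x̄ = 27.19 in, ȳ = 84.65 in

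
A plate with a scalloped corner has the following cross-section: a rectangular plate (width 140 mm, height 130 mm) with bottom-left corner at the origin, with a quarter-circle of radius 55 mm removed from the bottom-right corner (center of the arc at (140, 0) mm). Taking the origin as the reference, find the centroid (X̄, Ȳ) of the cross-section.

X̄ = 62.99 mm, Ȳ = 71.25 mm

Part | A | x̄ᵢ | ȳᵢ | A·x̄ᵢ | A·ȳᵢ
plate | 18200.00 | 70.00 | 65.00 | 1274000.00 | 1183000.00
removed quarter-circle | -2375.83 | 116.66 | 23.34 | -277157.79 | -55458.33
Σ | 15824.17 |  |  | 996842.21 | 1127541.67
X̄ = 996842.21 / 15824.17 = 62.99 mm
Ȳ = 1127541.67 / 15824.17 = 71.25 mm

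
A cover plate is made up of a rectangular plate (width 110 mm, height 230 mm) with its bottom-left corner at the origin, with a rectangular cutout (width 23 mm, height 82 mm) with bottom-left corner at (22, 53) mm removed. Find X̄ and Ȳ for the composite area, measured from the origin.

plate: A = 110 × 230 = 25300.00, centroid at (55.00, 115.00).
hole: A = −(23 × 82) = -1886.00, centroid at (33.50, 94.00).
ΣA = 23414.00 mm²
ΣAX̄ = (25300.00)(55.00) + (-1886.00)(33.50) = 1328319.00 mm³
ΣAȲ = (25300.00)(115.00) + (-1886.00)(94.00) = 2732216.00 mm³
X̄ = 1328319.00 / 23414.00 = 56.73 mm
Ȳ = 2732216.00 / 23414.00 = 116.69 mm

X̄ = 56.73 mm, Ȳ = 116.69 mm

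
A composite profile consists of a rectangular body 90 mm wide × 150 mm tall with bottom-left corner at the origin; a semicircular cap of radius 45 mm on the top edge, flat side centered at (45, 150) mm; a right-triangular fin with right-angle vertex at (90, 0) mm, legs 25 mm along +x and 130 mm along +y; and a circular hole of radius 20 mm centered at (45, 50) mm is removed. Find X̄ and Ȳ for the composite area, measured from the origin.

rectangular body: A = 90 × 150 = 13500.00, centroid at (45.00, 75.00).
semicircular top: A = ½π·45² = 3180.86, centroid at (45.00, 169.10).
triangular fin: A = ½·25·130 = 1625.00, centroid at (98.33, 43.33).
hole: A = −π·20² = -1256.64, centroid at (45.00, 50.00).
ΣA = 17049.23 mm², ΣAX̄ = 853881.81 mm³, ΣAȲ = 1557964.20 mm³.
X̄ = 853881.81/17049.23 = 50.08 mm; Ȳ = 1557964.20/17049.23 = 91.38 mm.

X̄ = 50.08 mm, Ȳ = 91.38 mm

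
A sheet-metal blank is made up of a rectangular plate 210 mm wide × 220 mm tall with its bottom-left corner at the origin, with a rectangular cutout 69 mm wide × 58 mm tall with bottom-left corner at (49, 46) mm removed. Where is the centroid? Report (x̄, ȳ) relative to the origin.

x̄ = 107.04 mm, ȳ = 113.32 mm

plate: A = 210 × 220 = 46200.00, centroid at (105.00, 110.00).
hole: A = −(69 × 58) = -4002.00, centroid at (83.50, 75.00).
ΣA = 42198.00 mm², ΣAx̄ = 4516833.00 mm³, ΣAȳ = 4781850.00 mm³.
x̄ = 4516833.00/42198.00 = 107.04 mm; ȳ = 4781850.00/42198.00 = 113.32 mm.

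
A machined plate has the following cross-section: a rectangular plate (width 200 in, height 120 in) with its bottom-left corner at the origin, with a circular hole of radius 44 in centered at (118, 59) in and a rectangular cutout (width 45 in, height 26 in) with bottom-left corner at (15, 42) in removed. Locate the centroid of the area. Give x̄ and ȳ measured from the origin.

plate: A = 200 × 120 = 24000.00, centroid at (100.00, 60.00).
hole 1: A = −π·44² = -6082.12, centroid at (118.00, 59.00).
hole 2: A = −(45 × 26) = -1170.00, centroid at (37.50, 55.00).
ΣA = 16747.88 in², ΣAx̄ = 1638434.44 in³, ΣAȳ = 1016804.72 in³.
x̄ = 1638434.44/16747.88 = 97.83 in; ȳ = 1016804.72/16747.88 = 60.71 in.

x̄ = 97.83 in, ȳ = 60.71 in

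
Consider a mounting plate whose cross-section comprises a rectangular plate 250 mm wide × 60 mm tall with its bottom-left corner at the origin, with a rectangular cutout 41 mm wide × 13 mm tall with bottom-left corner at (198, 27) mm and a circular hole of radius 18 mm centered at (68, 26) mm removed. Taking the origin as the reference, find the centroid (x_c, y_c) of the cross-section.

plate: A = 250 × 60 = 15000.00, centroid at (125.00, 30.00).
hole 1: A = −(41 × 13) = -533.00, centroid at (218.50, 33.50).
hole 2: A = −π·18² = -1017.88, centroid at (68.00, 26.00).
ΣA = 13449.12 mm², ΣAx_c = 1689323.93 mm³, ΣAy_c = 405679.72 mm³.
x_c = 1689323.93/13449.12 = 125.61 mm; y_c = 405679.72/13449.12 = 30.16 mm.

x_c = 125.61 mm, y_c = 30.16 mm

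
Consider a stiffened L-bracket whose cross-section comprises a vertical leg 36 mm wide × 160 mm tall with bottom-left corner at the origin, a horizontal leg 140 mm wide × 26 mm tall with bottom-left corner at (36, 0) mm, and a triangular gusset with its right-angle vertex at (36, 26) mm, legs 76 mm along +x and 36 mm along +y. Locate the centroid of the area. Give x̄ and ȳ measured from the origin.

Part | A | x̄ᵢ | ȳᵢ | A·x̄ᵢ | A·ȳᵢ
vertical leg | 5760.00 | 18.00 | 80.00 | 103680.00 | 460800.00
horizontal leg | 3640.00 | 106.00 | 13.00 | 385840.00 | 47320.00
gusset | 1368.00 | 61.33 | 38.00 | 83904.00 | 51984.00
Σ | 10768.00 |  |  | 573424.00 | 560104.00
x̄ = 573424.00 / 10768.00 = 53.25 mm
ȳ = 560104.00 / 10768.00 = 52.02 mm

x̄ = 53.25 mm, ȳ = 52.02 mm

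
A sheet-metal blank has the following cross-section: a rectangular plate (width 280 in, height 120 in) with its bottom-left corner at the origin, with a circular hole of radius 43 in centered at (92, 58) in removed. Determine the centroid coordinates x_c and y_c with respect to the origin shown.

x_c = 150.03 in, y_c = 60.42 in

plate: A = 280 × 120 = 33600.00, centroid at (140.00, 60.00).
hole: A = −π·43² = -5808.80, centroid at (92.00, 58.00).
ΣA = 27791.20 in²
ΣAx_c = (33600.00)(140.00) + (-5808.80)(92.00) = 4169589.96 in³
ΣAy_c = (33600.00)(60.00) + (-5808.80)(58.00) = 1679089.32 in³
x_c = 4169589.96 / 27791.20 = 150.03 in
y_c = 1679089.32 / 27791.20 = 60.42 in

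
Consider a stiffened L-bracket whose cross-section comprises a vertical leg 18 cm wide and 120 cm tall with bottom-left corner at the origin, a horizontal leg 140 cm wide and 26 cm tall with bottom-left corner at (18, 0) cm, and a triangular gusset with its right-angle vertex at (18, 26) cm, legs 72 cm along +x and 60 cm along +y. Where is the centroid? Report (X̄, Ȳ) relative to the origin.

vertical leg: A = 18 × 120 = 2160.00, centroid at (9.00, 60.00).
horizontal leg: A = 140 × 26 = 3640.00, centroid at (88.00, 13.00).
gusset: A = ½·72·60 = 2160.00, centroid at (42.00, 46.00).
ΣA = 7960.00 cm²
ΣAX̄ = (2160.00)(9.00) + (3640.00)(88.00) + (2160.00)(42.00) = 430480.00 cm³
ΣAȲ = (2160.00)(60.00) + (3640.00)(13.00) + (2160.00)(46.00) = 276280.00 cm³
X̄ = 430480.00 / 7960.00 = 54.08 cm
Ȳ = 276280.00 / 7960.00 = 34.71 cm

X̄ = 54.08 cm, Ȳ = 34.71 cm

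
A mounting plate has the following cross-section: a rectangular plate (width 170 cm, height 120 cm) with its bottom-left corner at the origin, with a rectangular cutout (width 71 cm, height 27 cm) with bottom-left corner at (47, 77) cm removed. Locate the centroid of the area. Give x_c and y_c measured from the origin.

x_c = 85.26 cm, y_c = 56.84 cm

plate: A = 170 × 120 = 20400.00, centroid at (85.00, 60.00).
hole: A = −(71 × 27) = -1917.00, centroid at (82.50, 90.50).
ΣA = 18483.00 cm², ΣAx_c = 1575847.50 cm³, ΣAy_c = 1050511.50 cm³.
x_c = 1575847.50/18483.00 = 85.26 cm; y_c = 1050511.50/18483.00 = 56.84 cm.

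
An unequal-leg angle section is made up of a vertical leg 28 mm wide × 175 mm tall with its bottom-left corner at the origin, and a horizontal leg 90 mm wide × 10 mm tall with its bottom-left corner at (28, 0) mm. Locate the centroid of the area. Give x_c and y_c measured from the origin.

x_c = 23.16 mm, y_c = 74.70 mm

vertical leg: A = 28 × 175 = 4900.00, centroid at (14.00, 87.50).
horizontal leg: A = 90 × 10 = 900.00, centroid at (73.00, 5.00).
ΣA = 5800.00 mm², ΣAx_c = 134300.00 mm³, ΣAy_c = 433250.00 mm³.
x_c = 134300.00/5800.00 = 23.16 mm; y_c = 433250.00/5800.00 = 74.70 mm.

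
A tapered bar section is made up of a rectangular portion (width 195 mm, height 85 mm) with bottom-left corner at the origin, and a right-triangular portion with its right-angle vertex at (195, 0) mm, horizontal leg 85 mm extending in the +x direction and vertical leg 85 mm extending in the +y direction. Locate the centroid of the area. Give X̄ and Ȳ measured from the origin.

X̄ = 120.02 mm, Ȳ = 39.96 mm

rectangular portion: A = 195 × 85 = 16575.00, centroid at (97.50, 42.50).
triangular portion: A = ½·85·85 = 3612.50, centroid at (223.33, 28.33).
ΣA = 20187.50 mm²
ΣAX̄ = (16575.00)(97.50) + (3612.50)(223.33) = 2422854.17 mm³
ΣAȲ = (16575.00)(42.50) + (3612.50)(28.33) = 806791.67 mm³
X̄ = 2422854.17 / 20187.50 = 120.02 mm
Ȳ = 806791.67 / 20187.50 = 39.96 mm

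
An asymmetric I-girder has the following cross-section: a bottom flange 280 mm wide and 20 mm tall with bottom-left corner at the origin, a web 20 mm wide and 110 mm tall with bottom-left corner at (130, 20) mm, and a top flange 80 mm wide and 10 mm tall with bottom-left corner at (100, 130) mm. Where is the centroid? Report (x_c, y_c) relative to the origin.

x_c = 140.00 mm, y_c = 38.26 mm

bottom flange: A = 280 × 20 = 5600.00, centroid at (140.00, 10.00).
web: A = 20 × 110 = 2200.00, centroid at (140.00, 75.00).
top flange: A = 80 × 10 = 800.00, centroid at (140.00, 135.00).
ΣA = 8600.00 mm²
ΣAx_c = (5600.00)(140.00) + (2200.00)(140.00) + (800.00)(140.00) = 1204000.00 mm³
ΣAy_c = (5600.00)(10.00) + (2200.00)(75.00) + (800.00)(135.00) = 329000.00 mm³
x_c = 1204000.00 / 8600.00 = 140.00 mm
y_c = 329000.00 / 8600.00 = 38.26 mm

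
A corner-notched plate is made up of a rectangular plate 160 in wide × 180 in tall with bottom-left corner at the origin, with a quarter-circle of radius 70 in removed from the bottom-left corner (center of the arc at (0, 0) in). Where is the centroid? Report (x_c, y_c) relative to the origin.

plate: A = 160 × 180 = 28800.00, centroid at (80.00, 90.00).
removed quarter-circle: A = −¼π·70² = -3848.45, centroid at (29.71, 29.71).
ΣA = 24951.55 in²
ΣAx_c = (28800.00)(80.00) + (-3848.45)(29.71) = 2189666.67 in³
ΣAy_c = (28800.00)(90.00) + (-3848.45)(29.71) = 2477666.67 in³
x_c = 2189666.67 / 24951.55 = 87.76 in
y_c = 2477666.67 / 24951.55 = 99.30 in

x_c = 87.76 in, y_c = 99.30 in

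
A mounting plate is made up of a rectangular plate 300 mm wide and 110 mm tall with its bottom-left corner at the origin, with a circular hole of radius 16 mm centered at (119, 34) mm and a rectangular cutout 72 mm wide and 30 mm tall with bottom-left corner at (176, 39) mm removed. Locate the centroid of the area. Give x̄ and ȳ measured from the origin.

plate: A = 300 × 110 = 33000.00, centroid at (150.00, 55.00).
hole 1: A = −π·16² = -804.25, centroid at (119.00, 34.00).
hole 2: A = −(72 × 30) = -2160.00, centroid at (212.00, 54.00).
ΣA = 30035.75 mm², ΣAx̄ = 4396374.52 mm³, ΣAȳ = 1671015.58 mm³.
x̄ = 4396374.52/30035.75 = 146.37 mm; ȳ = 1671015.58/30035.75 = 55.63 mm.

x̄ = 146.37 mm, ȳ = 55.63 mm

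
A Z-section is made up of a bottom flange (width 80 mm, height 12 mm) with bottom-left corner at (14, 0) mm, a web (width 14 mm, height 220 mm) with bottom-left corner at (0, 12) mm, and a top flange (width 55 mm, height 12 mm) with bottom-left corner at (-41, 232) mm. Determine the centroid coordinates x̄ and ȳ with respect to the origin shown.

x̄ = 13.72 mm, ȳ = 114.60 mm

bottom flange: A = 80 × 12 = 960.00, centroid at (54.00, 6.00).
web: A = 14 × 220 = 3080.00, centroid at (7.00, 122.00).
top flange: A = 55 × 12 = 660.00, centroid at (-13.50, 238.00).
ΣA = 4700.00 mm², ΣAx̄ = 64490.00 mm³, ΣAȳ = 538600.00 mm³.
x̄ = 64490.00/4700.00 = 13.72 mm; ȳ = 538600.00/4700.00 = 114.60 mm.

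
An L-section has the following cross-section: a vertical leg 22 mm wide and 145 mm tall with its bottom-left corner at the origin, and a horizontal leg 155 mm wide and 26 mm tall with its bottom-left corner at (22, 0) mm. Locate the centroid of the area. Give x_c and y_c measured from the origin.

x_c = 60.40 mm, y_c = 39.29 mm

vertical leg: A = 22 × 145 = 3190.00, centroid at (11.00, 72.50).
horizontal leg: A = 155 × 26 = 4030.00, centroid at (99.50, 13.00).
ΣA = 7220.00 mm², ΣAx_c = 436075.00 mm³, ΣAy_c = 283665.00 mm³.
x_c = 436075.00/7220.00 = 60.40 mm; y_c = 283665.00/7220.00 = 39.29 mm.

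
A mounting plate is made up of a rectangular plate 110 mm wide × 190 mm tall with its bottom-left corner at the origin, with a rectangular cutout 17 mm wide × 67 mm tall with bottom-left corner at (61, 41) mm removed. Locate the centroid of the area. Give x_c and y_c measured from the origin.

x_c = 54.16 mm, y_c = 96.18 mm

plate: A = 110 × 190 = 20900.00, centroid at (55.00, 95.00).
hole: A = −(17 × 67) = -1139.00, centroid at (69.50, 74.50).
ΣA = 19761.00 mm², ΣAx_c = 1070339.50 mm³, ΣAy_c = 1900644.50 mm³.
x_c = 1070339.50/19761.00 = 54.16 mm; y_c = 1900644.50/19761.00 = 96.18 mm.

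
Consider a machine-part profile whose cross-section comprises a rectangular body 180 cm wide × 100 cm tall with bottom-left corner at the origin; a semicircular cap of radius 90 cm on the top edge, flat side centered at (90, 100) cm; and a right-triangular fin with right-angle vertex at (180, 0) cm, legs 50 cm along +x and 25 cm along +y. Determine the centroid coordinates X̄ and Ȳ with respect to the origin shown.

X̄ = 92.13 cm, Ȳ = 84.97 cm

rectangular body: A = 180 × 100 = 18000.00, centroid at (90.00, 50.00).
semicircular top: A = ½π·90² = 12723.45, centroid at (90.00, 138.20).
triangular fin: A = ½·50·25 = 625.00, centroid at (196.67, 8.33).
ΣA = 31348.45 cm², ΣAX̄ = 2888027.19 cm³, ΣAȲ = 2663553.36 cm³.
X̄ = 2888027.19/31348.45 = 92.13 cm; Ȳ = 2663553.36/31348.45 = 84.97 cm.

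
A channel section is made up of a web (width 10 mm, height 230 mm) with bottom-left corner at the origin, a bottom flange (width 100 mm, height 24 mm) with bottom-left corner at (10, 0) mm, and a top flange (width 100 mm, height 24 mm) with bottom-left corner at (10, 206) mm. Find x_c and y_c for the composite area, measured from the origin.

x_c = 42.18 mm, y_c = 115.00 mm

web: A = 10 × 230 = 2300.00, centroid at (5.00, 115.00).
bottom flange: A = 100 × 24 = 2400.00, centroid at (60.00, 12.00).
top flange: A = 100 × 24 = 2400.00, centroid at (60.00, 218.00).
ΣA = 7100.00 mm², ΣAx_c = 299500.00 mm³, ΣAy_c = 816500.00 mm³.
x_c = 299500.00/7100.00 = 42.18 mm; y_c = 816500.00/7100.00 = 115.00 mm.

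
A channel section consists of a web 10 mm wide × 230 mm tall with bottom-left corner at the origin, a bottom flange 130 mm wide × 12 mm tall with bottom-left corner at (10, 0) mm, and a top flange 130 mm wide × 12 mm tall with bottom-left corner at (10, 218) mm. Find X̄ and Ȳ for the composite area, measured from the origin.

web: A = 10 × 230 = 2300.00, centroid at (5.00, 115.00).
bottom flange: A = 130 × 12 = 1560.00, centroid at (75.00, 6.00).
top flange: A = 130 × 12 = 1560.00, centroid at (75.00, 224.00).
ΣA = 5420.00 mm²
ΣAX̄ = (2300.00)(5.00) + (1560.00)(75.00) + (1560.00)(75.00) = 245500.00 mm³
ΣAȲ = (2300.00)(115.00) + (1560.00)(6.00) + (1560.00)(224.00) = 623300.00 mm³
X̄ = 245500.00 / 5420.00 = 45.30 mm
Ȳ = 623300.00 / 5420.00 = 115.00 mm

X̄ = 45.30 mm, Ȳ = 115.00 mm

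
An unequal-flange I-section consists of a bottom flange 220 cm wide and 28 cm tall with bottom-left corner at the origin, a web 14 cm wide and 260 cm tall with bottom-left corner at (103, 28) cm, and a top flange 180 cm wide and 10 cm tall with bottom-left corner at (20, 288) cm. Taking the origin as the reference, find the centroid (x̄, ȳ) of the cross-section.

Part | A | x̄ᵢ | ȳᵢ | A·x̄ᵢ | A·ȳᵢ
bottom flange | 6160.00 | 110.00 | 14.00 | 677600.00 | 86240.00
web | 3640.00 | 110.00 | 158.00 | 400400.00 | 575120.00
top flange | 1800.00 | 110.00 | 293.00 | 198000.00 | 527400.00
Σ | 11600.00 |  |  | 1276000.00 | 1188760.00
x̄ = 1276000.00 / 11600.00 = 110.00 cm
ȳ = 1188760.00 / 11600.00 = 102.48 cm

x̄ = 110.00 cm, ȳ = 102.48 cm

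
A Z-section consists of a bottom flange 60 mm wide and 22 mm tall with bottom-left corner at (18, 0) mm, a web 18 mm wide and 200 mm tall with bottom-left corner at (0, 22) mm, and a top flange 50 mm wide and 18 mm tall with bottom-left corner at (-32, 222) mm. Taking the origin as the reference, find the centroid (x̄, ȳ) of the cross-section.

x̄ = 15.37 mm, ȳ = 113.68 mm

Part | A | x̄ᵢ | ȳᵢ | A·x̄ᵢ | A·ȳᵢ
bottom flange | 1320.00 | 48.00 | 11.00 | 63360.00 | 14520.00
web | 3600.00 | 9.00 | 122.00 | 32400.00 | 439200.00
top flange | 900.00 | -7.00 | 231.00 | -6300.00 | 207900.00
Σ | 5820.00 |  |  | 89460.00 | 661620.00
x̄ = 89460.00 / 5820.00 = 15.37 mm
ȳ = 661620.00 / 5820.00 = 113.68 mm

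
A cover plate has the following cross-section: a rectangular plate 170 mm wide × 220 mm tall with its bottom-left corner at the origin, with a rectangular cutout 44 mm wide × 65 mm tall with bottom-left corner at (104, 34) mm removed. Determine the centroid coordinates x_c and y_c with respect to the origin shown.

x_c = 81.61 mm, y_c = 113.60 mm

plate: A = 170 × 220 = 37400.00, centroid at (85.00, 110.00).
hole: A = −(44 × 65) = -2860.00, centroid at (126.00, 66.50).
ΣA = 34540.00 mm², ΣAx_c = 2818640.00 mm³, ΣAy_c = 3923810.00 mm³.
x_c = 2818640.00/34540.00 = 81.61 mm; y_c = 3923810.00/34540.00 = 113.60 mm.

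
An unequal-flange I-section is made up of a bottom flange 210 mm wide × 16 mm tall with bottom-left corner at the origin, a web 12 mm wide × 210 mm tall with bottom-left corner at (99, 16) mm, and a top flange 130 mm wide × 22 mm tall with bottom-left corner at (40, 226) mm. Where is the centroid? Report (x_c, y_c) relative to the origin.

x_c = 105.00 mm, y_c = 115.52 mm

bottom flange: A = 210 × 16 = 3360.00, centroid at (105.00, 8.00).
web: A = 12 × 210 = 2520.00, centroid at (105.00, 121.00).
top flange: A = 130 × 22 = 2860.00, centroid at (105.00, 237.00).
ΣA = 8740.00 mm², ΣAx_c = 917700.00 mm³, ΣAy_c = 1009620.00 mm³.
x_c = 917700.00/8740.00 = 105.00 mm; y_c = 1009620.00/8740.00 = 115.52 mm.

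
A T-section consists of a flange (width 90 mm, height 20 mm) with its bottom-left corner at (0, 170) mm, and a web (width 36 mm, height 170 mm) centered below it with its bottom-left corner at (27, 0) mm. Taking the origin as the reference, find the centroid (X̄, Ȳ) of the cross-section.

Part | A | x̄ᵢ | ȳᵢ | A·x̄ᵢ | A·ȳᵢ
web | 6120.00 | 45.00 | 85.00 | 275400.00 | 520200.00
flange | 1800.00 | 45.00 | 180.00 | 81000.00 | 324000.00
Σ | 7920.00 |  |  | 356400.00 | 844200.00
X̄ = 356400.00 / 7920.00 = 45.00 mm
Ȳ = 844200.00 / 7920.00 = 106.59 mm

X̄ = 45.00 mm, Ȳ = 106.59 mm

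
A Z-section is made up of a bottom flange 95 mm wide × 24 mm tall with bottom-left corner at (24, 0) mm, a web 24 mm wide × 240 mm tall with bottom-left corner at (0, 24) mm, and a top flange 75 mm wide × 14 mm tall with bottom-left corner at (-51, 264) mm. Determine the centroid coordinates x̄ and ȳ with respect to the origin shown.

Part | A | x̄ᵢ | ȳᵢ | A·x̄ᵢ | A·ȳᵢ
bottom flange | 2280.00 | 71.50 | 12.00 | 163020.00 | 27360.00
web | 5760.00 | 12.00 | 144.00 | 69120.00 | 829440.00
top flange | 1050.00 | -13.50 | 271.00 | -14175.00 | 284550.00
Σ | 9090.00 |  |  | 217965.00 | 1141350.00
x̄ = 217965.00 / 9090.00 = 23.98 mm
ȳ = 1141350.00 / 9090.00 = 125.56 mm

x̄ = 23.98 mm, ȳ = 125.56 mm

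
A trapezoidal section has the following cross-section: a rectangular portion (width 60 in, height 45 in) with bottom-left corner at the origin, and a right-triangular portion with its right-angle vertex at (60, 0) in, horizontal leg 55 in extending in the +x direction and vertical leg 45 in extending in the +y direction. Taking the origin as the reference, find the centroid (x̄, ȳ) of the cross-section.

x̄ = 45.19 in, ȳ = 20.14 in

rectangular portion: A = 60 × 45 = 2700.00, centroid at (30.00, 22.50).
triangular portion: A = ½·55·45 = 1237.50, centroid at (78.33, 15.00).
ΣA = 3937.50 in², ΣAx̄ = 177937.50 in³, ΣAȳ = 79312.50 in³.
x̄ = 177937.50/3937.50 = 45.19 in; ȳ = 79312.50/3937.50 = 20.14 in.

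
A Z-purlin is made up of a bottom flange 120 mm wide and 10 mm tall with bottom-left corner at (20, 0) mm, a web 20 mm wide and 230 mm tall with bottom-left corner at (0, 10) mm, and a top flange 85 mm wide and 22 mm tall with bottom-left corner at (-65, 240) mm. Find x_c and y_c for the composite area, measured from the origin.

x_c = 13.03 mm, y_c = 136.95 mm

bottom flange: A = 120 × 10 = 1200.00, centroid at (80.00, 5.00).
web: A = 20 × 230 = 4600.00, centroid at (10.00, 125.00).
top flange: A = 85 × 22 = 1870.00, centroid at (-22.50, 251.00).
ΣA = 7670.00 mm², ΣAx_c = 99925.00 mm³, ΣAy_c = 1050370.00 mm³.
x_c = 99925.00/7670.00 = 13.03 mm; y_c = 1050370.00/7670.00 = 136.95 mm.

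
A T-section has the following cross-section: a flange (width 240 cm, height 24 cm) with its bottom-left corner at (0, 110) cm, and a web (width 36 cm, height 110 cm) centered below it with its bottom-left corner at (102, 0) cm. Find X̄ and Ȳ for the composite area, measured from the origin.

web: A = 36 × 110 = 3960.00, centroid at (120.00, 55.00).
flange: A = 240 × 24 = 5760.00, centroid at (120.00, 122.00).
ΣA = 9720.00 cm²
ΣAX̄ = (3960.00)(120.00) + (5760.00)(120.00) = 1166400.00 cm³
ΣAȲ = (3960.00)(55.00) + (5760.00)(122.00) = 920520.00 cm³
X̄ = 1166400.00 / 9720.00 = 120.00 cm
Ȳ = 920520.00 / 9720.00 = 94.70 cm

X̄ = 120.00 cm, Ȳ = 94.70 cm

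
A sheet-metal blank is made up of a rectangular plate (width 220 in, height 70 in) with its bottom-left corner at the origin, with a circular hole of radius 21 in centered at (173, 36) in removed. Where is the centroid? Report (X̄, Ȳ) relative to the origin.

X̄ = 103.77 in, Ȳ = 34.90 in

Part | A | x̄ᵢ | ȳᵢ | A·x̄ᵢ | A·ȳᵢ
plate | 15400.00 | 110.00 | 35.00 | 1694000.00 | 539000.00
hole | -1385.44 | 173.00 | 36.00 | -239681.53 | -49875.92
Σ | 14014.56 |  |  | 1454318.47 | 489124.08
X̄ = 1454318.47 / 14014.56 = 103.77 in
Ȳ = 489124.08 / 14014.56 = 34.90 in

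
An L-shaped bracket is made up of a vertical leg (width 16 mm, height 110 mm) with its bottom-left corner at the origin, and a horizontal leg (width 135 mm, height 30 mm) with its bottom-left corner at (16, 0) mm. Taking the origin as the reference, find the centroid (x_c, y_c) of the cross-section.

x_c = 60.63 mm, y_c = 27.12 mm

Part | A | x̄ᵢ | ȳᵢ | A·x̄ᵢ | A·ȳᵢ
vertical leg | 1760.00 | 8.00 | 55.00 | 14080.00 | 96800.00
horizontal leg | 4050.00 | 83.50 | 15.00 | 338175.00 | 60750.00
Σ | 5810.00 |  |  | 352255.00 | 157550.00
x_c = 352255.00 / 5810.00 = 60.63 mm
y_c = 157550.00 / 5810.00 = 27.12 mm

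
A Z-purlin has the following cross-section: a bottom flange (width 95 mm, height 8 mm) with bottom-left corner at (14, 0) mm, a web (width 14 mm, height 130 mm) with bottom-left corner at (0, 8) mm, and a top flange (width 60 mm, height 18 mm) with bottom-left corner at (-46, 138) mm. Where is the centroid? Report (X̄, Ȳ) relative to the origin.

X̄ = 11.53 mm, Ȳ = 80.51 mm

Part | A | x̄ᵢ | ȳᵢ | A·x̄ᵢ | A·ȳᵢ
bottom flange | 760.00 | 61.50 | 4.00 | 46740.00 | 3040.00
web | 1820.00 | 7.00 | 73.00 | 12740.00 | 132860.00
top flange | 1080.00 | -16.00 | 147.00 | -17280.00 | 158760.00
Σ | 3660.00 |  |  | 42200.00 | 294660.00
X̄ = 42200.00 / 3660.00 = 11.53 mm
Ȳ = 294660.00 / 3660.00 = 80.51 mm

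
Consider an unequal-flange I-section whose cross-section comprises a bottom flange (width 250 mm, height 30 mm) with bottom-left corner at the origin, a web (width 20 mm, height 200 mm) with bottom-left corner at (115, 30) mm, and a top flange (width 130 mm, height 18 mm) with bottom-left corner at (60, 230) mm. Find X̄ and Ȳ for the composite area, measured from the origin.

bottom flange: A = 250 × 30 = 7500.00, centroid at (125.00, 15.00).
web: A = 20 × 200 = 4000.00, centroid at (125.00, 130.00).
top flange: A = 130 × 18 = 2340.00, centroid at (125.00, 239.00).
ΣA = 13840.00 mm²
ΣAX̄ = (7500.00)(125.00) + (4000.00)(125.00) + (2340.00)(125.00) = 1730000.00 mm³
ΣAȲ = (7500.00)(15.00) + (4000.00)(130.00) + (2340.00)(239.00) = 1191760.00 mm³
X̄ = 1730000.00 / 13840.00 = 125.00 mm
Ȳ = 1191760.00 / 13840.00 = 86.11 mm

X̄ = 125.00 mm, Ȳ = 86.11 mm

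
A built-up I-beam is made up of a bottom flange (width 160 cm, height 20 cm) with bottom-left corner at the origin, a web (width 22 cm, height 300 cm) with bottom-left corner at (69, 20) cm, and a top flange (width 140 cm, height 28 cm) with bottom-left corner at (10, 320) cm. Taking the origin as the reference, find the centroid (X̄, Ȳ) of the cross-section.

X̄ = 80.00 cm, Ȳ = 179.54 cm

bottom flange: A = 160 × 20 = 3200.00, centroid at (80.00, 10.00).
web: A = 22 × 300 = 6600.00, centroid at (80.00, 170.00).
top flange: A = 140 × 28 = 3920.00, centroid at (80.00, 334.00).
ΣA = 13720.00 cm², ΣAX̄ = 1097600.00 cm³, ΣAȲ = 2463280.00 cm³.
X̄ = 1097600.00/13720.00 = 80.00 cm; Ȳ = 2463280.00/13720.00 = 179.54 cm.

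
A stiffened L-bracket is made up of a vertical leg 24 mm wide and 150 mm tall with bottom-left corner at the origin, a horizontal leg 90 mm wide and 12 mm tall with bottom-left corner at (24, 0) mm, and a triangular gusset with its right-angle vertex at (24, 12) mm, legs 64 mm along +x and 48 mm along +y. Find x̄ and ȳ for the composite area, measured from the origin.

x̄ = 30.14 mm, ȳ = 51.40 mm

vertical leg: A = 24 × 150 = 3600.00, centroid at (12.00, 75.00).
horizontal leg: A = 90 × 12 = 1080.00, centroid at (69.00, 6.00).
gusset: A = ½·64·48 = 1536.00, centroid at (45.33, 28.00).
ΣA = 6216.00 mm²
ΣAx̄ = (3600.00)(12.00) + (1080.00)(69.00) + (1536.00)(45.33) = 187352.00 mm³
ΣAȳ = (3600.00)(75.00) + (1080.00)(6.00) + (1536.00)(28.00) = 319488.00 mm³
x̄ = 187352.00 / 6216.00 = 30.14 mm
ȳ = 319488.00 / 6216.00 = 51.40 mm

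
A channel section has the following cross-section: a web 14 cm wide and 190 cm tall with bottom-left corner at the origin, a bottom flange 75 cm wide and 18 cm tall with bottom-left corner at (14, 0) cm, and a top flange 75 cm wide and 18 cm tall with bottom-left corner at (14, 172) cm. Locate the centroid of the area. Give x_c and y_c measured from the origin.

web: A = 14 × 190 = 2660.00, centroid at (7.00, 95.00).
bottom flange: A = 75 × 18 = 1350.00, centroid at (51.50, 9.00).
top flange: A = 75 × 18 = 1350.00, centroid at (51.50, 181.00).
ΣA = 5360.00 cm²
ΣAx_c = (2660.00)(7.00) + (1350.00)(51.50) + (1350.00)(51.50) = 157670.00 cm³
ΣAy_c = (2660.00)(95.00) + (1350.00)(9.00) + (1350.00)(181.00) = 509200.00 cm³
x_c = 157670.00 / 5360.00 = 29.42 cm
y_c = 509200.00 / 5360.00 = 95.00 cm

x_c = 29.42 cm, y_c = 95.00 cm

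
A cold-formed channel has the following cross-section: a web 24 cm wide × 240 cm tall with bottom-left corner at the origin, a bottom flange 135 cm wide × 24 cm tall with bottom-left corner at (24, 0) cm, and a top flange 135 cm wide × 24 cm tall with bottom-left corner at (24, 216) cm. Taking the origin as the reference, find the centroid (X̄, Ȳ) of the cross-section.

Part | A | x̄ᵢ | ȳᵢ | A·x̄ᵢ | A·ȳᵢ
web | 5760.00 | 12.00 | 120.00 | 69120.00 | 691200.00
bottom flange | 3240.00 | 91.50 | 12.00 | 296460.00 | 38880.00
top flange | 3240.00 | 91.50 | 228.00 | 296460.00 | 738720.00
Σ | 12240.00 |  |  | 662040.00 | 1468800.00
X̄ = 662040.00 / 12240.00 = 54.09 cm
Ȳ = 1468800.00 / 12240.00 = 120.00 cm

X̄ = 54.09 cm, Ȳ = 120.00 cm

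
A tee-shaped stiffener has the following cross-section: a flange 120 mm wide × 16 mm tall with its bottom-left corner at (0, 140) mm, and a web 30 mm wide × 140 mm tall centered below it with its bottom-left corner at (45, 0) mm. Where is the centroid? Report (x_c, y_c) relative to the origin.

x_c = 60.00 mm, y_c = 94.47 mm

web: A = 30 × 140 = 4200.00, centroid at (60.00, 70.00).
flange: A = 120 × 16 = 1920.00, centroid at (60.00, 148.00).
ΣA = 6120.00 mm²
ΣAx_c = (4200.00)(60.00) + (1920.00)(60.00) = 367200.00 mm³
ΣAy_c = (4200.00)(70.00) + (1920.00)(148.00) = 578160.00 mm³
x_c = 367200.00 / 6120.00 = 60.00 mm
y_c = 578160.00 / 6120.00 = 94.47 mm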